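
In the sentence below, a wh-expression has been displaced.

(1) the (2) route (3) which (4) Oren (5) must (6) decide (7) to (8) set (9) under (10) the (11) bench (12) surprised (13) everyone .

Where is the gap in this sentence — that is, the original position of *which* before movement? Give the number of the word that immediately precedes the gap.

8

'which' functions as the direct object of 'set'. Fronting leaves a gap immediately after 'set':
The route which Oren must decide to set ___ under the bench surprised everyone.
'set' is word 8.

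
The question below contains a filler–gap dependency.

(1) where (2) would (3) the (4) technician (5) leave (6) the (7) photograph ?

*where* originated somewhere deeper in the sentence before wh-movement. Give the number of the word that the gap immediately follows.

7

Underlying clause: The technician would leave the photograph where.
'where' is the locative complement of 'leave'. Wh-movement fronts it, leaving a gap right after 'photograph':
Where would the technician leave the photograph ___?
'photograph' is word 7.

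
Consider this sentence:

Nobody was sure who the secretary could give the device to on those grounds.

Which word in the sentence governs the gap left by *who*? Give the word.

Pre-movement form: The secretary could give the device to who on those grounds.
The filler 'who' is interpreted as the object of the preposition 'to' (recipient of 'give'). Fronting leaves a gap immediately after 'to':
Nobody was sure who the secretary could give the device to ___ on those grounds.

to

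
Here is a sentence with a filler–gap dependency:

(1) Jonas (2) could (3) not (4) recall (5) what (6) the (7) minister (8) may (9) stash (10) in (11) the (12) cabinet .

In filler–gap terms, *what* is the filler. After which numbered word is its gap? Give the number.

Underlying clause: The minister may stash what in the cabinet.
The filler 'what' is interpreted as the direct object of 'stash'. Wh-movement fronts it, leaving a gap right after 'stash':
Jonas could not recall what the minister may stash ___ in the cabinet.
'stash' is word 9.

9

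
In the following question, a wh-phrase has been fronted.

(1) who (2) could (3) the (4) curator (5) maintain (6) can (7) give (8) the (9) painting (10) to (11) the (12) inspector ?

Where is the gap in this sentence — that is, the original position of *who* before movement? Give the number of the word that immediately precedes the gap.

Before movement: The curator could maintain who can give the painting to the inspector.
'who' is the subject of the clause embedded under 'maintain'. It moves to the left edge, and the trace sits right after 'maintain':
Who could the curator maintain ___ can give the painting to the inspector?
'maintain' is word 5.

5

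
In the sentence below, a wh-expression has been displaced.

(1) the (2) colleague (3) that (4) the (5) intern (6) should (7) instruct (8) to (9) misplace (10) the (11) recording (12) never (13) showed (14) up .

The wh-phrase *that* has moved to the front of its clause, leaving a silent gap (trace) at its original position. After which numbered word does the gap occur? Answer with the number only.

'that' is the direct object of 'instruct'. Fronting leaves a gap immediately after 'instruct':
The colleague that the intern should instruct ___ to misplace the recording never showed up.
'instruct' is word 7.

7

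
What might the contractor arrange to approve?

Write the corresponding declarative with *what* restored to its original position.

The contractor might arrange to approve what.

The filler 'what' is interpreted as the direct object of 'approve'. Wh-movement fronts it, leaving a gap right after 'approve':
What might the contractor arrange to approve ___?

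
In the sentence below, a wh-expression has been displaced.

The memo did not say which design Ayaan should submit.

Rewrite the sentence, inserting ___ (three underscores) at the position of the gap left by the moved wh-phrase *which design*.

In situ: Ayaan should submit which design.
The filler 'which design' is interpreted as the direct object of 'submit'. The gap is right after 'submit'.

The memo did not say which design Ayaan should submit ___.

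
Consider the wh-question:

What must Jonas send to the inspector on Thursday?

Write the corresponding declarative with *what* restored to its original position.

Jonas must send what to the inspector on Thursday.

'what' functions as the direct object of 'send'. It moves to the left edge, and the trace sits right after 'send':
What must Jonas send ___ to the inspector on Thursday?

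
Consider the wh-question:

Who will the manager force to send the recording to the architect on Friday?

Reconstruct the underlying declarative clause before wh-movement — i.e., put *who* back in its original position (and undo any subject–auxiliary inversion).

'who' is the direct object of 'force'. It moves to the left edge, and the trace sits right after 'force':
Who will the manager force ___ to send the recording to the architect on Friday?

The manager will force who to send the recording to the architect on Friday.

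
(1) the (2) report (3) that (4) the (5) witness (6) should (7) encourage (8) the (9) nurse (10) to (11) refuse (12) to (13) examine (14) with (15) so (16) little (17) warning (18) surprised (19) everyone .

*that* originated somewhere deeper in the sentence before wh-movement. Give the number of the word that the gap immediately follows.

13

'that' is the direct object of 'examine'. Wh-movement fronts it, leaving a gap right after 'examine':
The report that the witness should encourage the nurse to refuse to examine ___ with so little warning surprised everyone.
'examine' is word 13.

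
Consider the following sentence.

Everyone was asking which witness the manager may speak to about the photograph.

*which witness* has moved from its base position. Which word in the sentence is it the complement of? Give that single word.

In situ: The manager may speak to which witness about the photograph.
'which witness' is the object of the preposition 'to'. Fronting leaves a gap immediately after 'to':
Everyone was asking which witness the manager may speak to ___ about the photograph.

to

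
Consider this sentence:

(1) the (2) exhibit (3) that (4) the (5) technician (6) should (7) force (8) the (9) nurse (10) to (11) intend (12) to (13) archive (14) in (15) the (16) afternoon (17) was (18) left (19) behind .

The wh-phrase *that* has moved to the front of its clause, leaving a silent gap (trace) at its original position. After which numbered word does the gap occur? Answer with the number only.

The filler 'that' is interpreted as the direct object of 'archive'. Wh-movement fronts it, leaving a gap right after 'archive':
The exhibit that the technician should force the nurse to intend to archive ___ in the afternoon was left behind.
'archive' is word 13.

13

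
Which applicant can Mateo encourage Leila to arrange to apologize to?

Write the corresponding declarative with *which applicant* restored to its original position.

'which applicant' is the object of the preposition 'to'. It moves to the left edge, and the trace sits right after 'to':
Which applicant can Mateo encourage Leila to arrange to apologize to ___?

Mateo can encourage Leila to arrange to apologize to which applicant.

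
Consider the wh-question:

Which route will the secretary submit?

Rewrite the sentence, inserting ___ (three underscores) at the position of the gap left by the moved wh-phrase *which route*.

Underlying clause: The secretary will submit which route.
'which route' functions as the direct object of 'submit'. The gap is right after 'submit'.

Which route will the secretary submit ___?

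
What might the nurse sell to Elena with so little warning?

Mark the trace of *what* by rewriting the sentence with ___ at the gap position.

In situ: The nurse might sell what to Elena with so little warning.
The filler 'what' is interpreted as the direct object of 'sell'. The gap is right after 'sell'.

What might the nurse sell ___ to Elena with so little warning?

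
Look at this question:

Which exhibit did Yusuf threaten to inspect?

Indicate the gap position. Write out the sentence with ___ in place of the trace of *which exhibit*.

Which exhibit did Yusuf threaten to inspect ___?

Underlying clause: Yusuf did threaten to inspect which exhibit.
'which exhibit' functions as the direct object of 'inspect'. The gap is right after 'inspect'.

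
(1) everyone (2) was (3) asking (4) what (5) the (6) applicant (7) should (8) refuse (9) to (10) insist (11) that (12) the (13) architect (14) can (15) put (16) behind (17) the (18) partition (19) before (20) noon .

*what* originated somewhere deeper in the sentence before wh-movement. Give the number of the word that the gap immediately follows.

Underlying clause: The applicant should refuse to insist that the architect can put what behind the partition before noon.
The filler 'what' is interpreted as the direct object of 'put'. It moves to the left edge, and the trace sits right after 'put':
Everyone was asking what the applicant should refuse to insist that the architect can put ___ behind the partition before noon.
'put' is word 15.

15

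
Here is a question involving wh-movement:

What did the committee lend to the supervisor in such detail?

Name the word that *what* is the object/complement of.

Before movement: The committee did lend what to the supervisor in such detail.
'what' functions as the direct object of 'lend'. Fronting leaves a gap immediately after 'lend':
What did the committee lend ___ to the supervisor in such detail?

lend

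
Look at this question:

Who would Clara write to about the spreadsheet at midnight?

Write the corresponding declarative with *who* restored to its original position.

'who' functions as the object of the preposition 'to'. Fronting leaves a gap immediately after 'to':
Who would Clara write to ___ about the spreadsheet at midnight?

Clara would write to who about the spreadsheet at midnight.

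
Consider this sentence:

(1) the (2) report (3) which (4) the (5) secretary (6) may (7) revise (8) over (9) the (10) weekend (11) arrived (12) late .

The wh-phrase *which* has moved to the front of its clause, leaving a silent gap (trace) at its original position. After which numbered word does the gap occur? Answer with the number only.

7

'which' functions as the direct object of 'revise'. Fronting leaves a gap immediately after 'revise':
The report which the secretary may revise ___ over the weekend arrived late.
'revise' is word 7.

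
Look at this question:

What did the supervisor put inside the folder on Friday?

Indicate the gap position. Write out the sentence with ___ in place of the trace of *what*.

What did the supervisor put ___ inside the folder on Friday?

Before movement: The supervisor did put what inside the folder on Friday.
'what' is the direct object of 'put'. The gap is right after 'put'.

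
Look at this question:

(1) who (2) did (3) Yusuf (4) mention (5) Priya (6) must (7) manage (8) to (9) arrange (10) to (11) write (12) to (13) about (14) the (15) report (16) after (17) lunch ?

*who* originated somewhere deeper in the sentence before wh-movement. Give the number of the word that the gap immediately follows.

12

Pre-movement form: Yusuf did mention Priya must manage to arrange to write to who about the report after lunch.
The filler 'who' is interpreted as the object of the preposition 'to'. It moves to the left edge, and the trace sits right after 'to':
Who did Yusuf mention Priya must manage to arrange to write to ___ about the report after lunch?
'to' is word 12.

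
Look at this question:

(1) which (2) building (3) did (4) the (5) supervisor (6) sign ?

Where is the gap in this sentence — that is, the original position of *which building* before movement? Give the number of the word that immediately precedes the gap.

Before movement: The supervisor did sign which building.
'which building' is the direct object of 'sign'. Fronting leaves a gap immediately after 'sign':
Which building did the supervisor sign ___?
'sign' is word 6.

6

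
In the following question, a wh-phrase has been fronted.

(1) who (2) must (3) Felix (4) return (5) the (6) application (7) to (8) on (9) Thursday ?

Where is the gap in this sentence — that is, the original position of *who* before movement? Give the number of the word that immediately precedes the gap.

Underlying clause: Felix must return the application to who on Thursday.
The filler 'who' is interpreted as the object of the preposition 'to' (recipient of 'return'). Fronting leaves a gap immediately after 'to':
Who must Felix return the application to ___ on Thursday?
'to' is word 7.

7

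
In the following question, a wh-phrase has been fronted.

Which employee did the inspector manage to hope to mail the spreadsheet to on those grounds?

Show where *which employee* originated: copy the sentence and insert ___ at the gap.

Which employee did the inspector manage to hope to mail the spreadsheet to ___ on those grounds?

In situ: The inspector did manage to hope to mail the spreadsheet to which employee on those grounds.
The filler 'which employee' is interpreted as the object of the preposition 'to' (recipient of 'mail'). The gap is right after 'to'.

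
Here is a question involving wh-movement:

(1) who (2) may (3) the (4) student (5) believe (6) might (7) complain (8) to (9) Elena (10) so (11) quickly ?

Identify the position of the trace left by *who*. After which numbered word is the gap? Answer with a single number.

Underlying clause: The student may believe who might complain to Elena so quickly.
'who' functions as the subject of the clause embedded under 'believe'. Wh-movement fronts it, leaving a gap right after 'believe':
Who may the student believe ___ might complain to Elena so quickly?
'believe' is word 5.

5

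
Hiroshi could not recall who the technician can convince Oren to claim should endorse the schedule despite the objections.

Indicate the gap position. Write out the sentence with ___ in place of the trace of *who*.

In situ: The technician can convince Oren to claim who should endorse the schedule despite the objections.
The filler 'who' is interpreted as the subject of the clause embedded under 'claim'. The gap is right after 'claim'.

Hiroshi could not recall who the technician can convince Oren to claim ___ should endorse the schedule despite the objections.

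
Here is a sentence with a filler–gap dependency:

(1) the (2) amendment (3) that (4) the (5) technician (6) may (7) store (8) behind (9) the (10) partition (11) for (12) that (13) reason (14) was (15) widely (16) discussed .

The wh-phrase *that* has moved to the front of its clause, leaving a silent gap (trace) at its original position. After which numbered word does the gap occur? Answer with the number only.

The filler 'that' is interpreted as the direct object of 'store'. Wh-movement fronts it, leaving a gap right after 'store':
The amendment that the technician may store ___ behind the partition for that reason was widely discussed.
'store' is word 7.

7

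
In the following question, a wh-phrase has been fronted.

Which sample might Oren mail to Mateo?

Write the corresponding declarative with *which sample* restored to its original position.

Oren might mail which sample to Mateo.

'which sample' functions as the direct object of 'mail'. Wh-movement fronts it, leaving a gap right after 'mail':
Which sample might Oren mail ___ to Mateo?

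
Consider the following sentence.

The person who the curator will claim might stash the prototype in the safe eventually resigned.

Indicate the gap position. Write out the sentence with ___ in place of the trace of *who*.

'who' is the subject of the clause embedded under 'claim'. The gap is right after 'claim'.

The person who the curator will claim ___ might stash the prototype in the safe eventually resigned.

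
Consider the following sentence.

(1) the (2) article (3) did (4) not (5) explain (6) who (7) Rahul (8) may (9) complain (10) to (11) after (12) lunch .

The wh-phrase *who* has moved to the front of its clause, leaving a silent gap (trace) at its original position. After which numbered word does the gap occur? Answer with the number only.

10

Pre-movement form: Rahul may complain to who after lunch.
The filler 'who' is interpreted as the object of the preposition 'to'. It moves to the left edge, and the trace sits right after 'to':
The article did not explain who Rahul may complain to ___ after lunch.
'to' is word 10.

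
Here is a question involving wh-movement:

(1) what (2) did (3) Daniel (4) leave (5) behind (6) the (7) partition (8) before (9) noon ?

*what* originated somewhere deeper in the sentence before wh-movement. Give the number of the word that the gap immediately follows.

Before movement: Daniel did leave what behind the partition before noon.
'what' is the direct object of 'leave'. Fronting leaves a gap immediately after 'leave':
What did Daniel leave ___ behind the partition before noon?
'leave' is word 4.

4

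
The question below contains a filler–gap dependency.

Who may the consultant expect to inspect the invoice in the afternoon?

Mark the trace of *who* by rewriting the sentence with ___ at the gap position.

Who may the consultant expect ___ to inspect the invoice in the afternoon?

Underlying clause: The consultant may expect who to inspect the invoice in the afternoon.
'who' is the direct object of 'expect'. The gap is right after 'expect'.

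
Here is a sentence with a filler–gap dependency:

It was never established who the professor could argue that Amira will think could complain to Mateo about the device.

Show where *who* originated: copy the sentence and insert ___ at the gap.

It was never established who the professor could argue that Amira will think ___ could complain to Mateo about the device.

Underlying clause: The professor could argue that Amira will think who could complain to Mateo about the device.
The filler 'who' is interpreted as the subject of the clause embedded under 'think'. The gap is right after 'think'.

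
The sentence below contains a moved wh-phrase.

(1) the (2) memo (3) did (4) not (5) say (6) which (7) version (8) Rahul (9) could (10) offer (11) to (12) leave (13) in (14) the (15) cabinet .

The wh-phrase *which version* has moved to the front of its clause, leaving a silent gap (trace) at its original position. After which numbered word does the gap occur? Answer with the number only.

In situ: Rahul could offer to leave which version in the cabinet.
The filler 'which version' is interpreted as the direct object of 'leave'. It moves to the left edge, and the trace sits right after 'leave':
The memo did not say which version Rahul could offer to leave ___ in the cabinet.
'leave' is word 12.

12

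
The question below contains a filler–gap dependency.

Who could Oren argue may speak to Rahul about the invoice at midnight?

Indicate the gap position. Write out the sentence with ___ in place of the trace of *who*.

Pre-movement form: Oren could argue who may speak to Rahul about the invoice at midnight.
The filler 'who' is interpreted as the subject of the clause embedded under 'argue'. The gap is right after 'argue'.

Who could Oren argue ___ may speak to Rahul about the invoice at midnight?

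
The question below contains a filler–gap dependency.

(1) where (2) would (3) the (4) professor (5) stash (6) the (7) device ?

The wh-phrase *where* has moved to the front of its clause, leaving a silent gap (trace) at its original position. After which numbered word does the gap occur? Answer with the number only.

7

Underlying clause: The professor would stash the device where.
'where' functions as the locative complement of 'stash'. Fronting leaves a gap immediately after 'device':
Where would the professor stash the device ___?
'device' is word 7.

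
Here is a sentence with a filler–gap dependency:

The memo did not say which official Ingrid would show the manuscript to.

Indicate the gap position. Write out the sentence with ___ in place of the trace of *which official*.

Pre-movement form: Ingrid would show the manuscript to which official.
'which official' functions as the object of the preposition 'to' (recipient of 'show'). The gap is right after 'to'.

The memo did not say which official Ingrid would show the manuscript to ___.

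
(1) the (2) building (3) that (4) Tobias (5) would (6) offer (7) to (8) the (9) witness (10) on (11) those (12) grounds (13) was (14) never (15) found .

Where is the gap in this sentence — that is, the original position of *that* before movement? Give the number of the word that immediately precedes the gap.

6

The filler 'that' is interpreted as the direct object of 'offer'. Fronting leaves a gap immediately after 'offer':
The building that Tobias would offer ___ to the witness on those grounds was never found.
'offer' is word 6.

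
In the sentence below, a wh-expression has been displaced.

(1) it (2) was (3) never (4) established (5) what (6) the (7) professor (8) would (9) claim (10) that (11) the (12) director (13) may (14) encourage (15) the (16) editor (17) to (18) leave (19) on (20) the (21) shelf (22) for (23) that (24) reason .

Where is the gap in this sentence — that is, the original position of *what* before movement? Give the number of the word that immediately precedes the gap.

In situ: The professor would claim that the director may encourage the editor to leave what on the shelf for that reason.
The filler 'what' is interpreted as the direct object of 'leave'. Fronting leaves a gap immediately after 'leave':
It was never established what the professor would claim that the director may encourage the editor to leave ___ on the shelf for that reason.
'leave' is word 18.

18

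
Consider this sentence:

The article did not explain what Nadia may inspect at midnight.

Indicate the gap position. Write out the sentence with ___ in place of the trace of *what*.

The article did not explain what Nadia may inspect ___ at midnight.

Before movement: Nadia may inspect what at midnight.
'what' is the direct object of 'inspect'. The gap is right after 'inspect'.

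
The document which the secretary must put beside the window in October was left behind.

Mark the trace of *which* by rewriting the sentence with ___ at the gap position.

'which' functions as the direct object of 'put'. The gap is right after 'put'.

The document which the secretary must put ___ beside the window in October was left behind.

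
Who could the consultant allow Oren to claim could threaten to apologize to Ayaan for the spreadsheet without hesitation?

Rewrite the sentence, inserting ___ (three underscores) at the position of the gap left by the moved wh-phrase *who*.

Pre-movement form: The consultant could allow Oren to claim who could threaten to apologize to Ayaan for the spreadsheet without hesitation.
'who' functions as the subject of the clause embedded under 'claim'. The gap is right after 'claim'.

Who could the consultant allow Oren to claim ___ could threaten to apologize to Ayaan for the spreadsheet without hesitation?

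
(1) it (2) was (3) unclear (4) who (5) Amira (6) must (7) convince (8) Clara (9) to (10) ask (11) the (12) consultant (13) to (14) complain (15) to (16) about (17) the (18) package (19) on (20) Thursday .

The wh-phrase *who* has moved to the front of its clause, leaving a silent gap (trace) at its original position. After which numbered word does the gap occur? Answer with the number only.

In situ: Amira must convince Clara to ask the consultant to complain to who about the package on Thursday.
The filler 'who' is interpreted as the object of the preposition 'to'. Fronting leaves a gap immediately after 'to':
It was unclear who Amira must convince Clara to ask the consultant to complain to ___ about the package on Thursday.
'to' is word 15.

15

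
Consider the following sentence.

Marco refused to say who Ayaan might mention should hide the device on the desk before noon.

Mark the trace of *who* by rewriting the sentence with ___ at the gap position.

Pre-movement form: Ayaan might mention who should hide the device on the desk before noon.
'who' is the subject of the clause embedded under 'mention'. The gap is right after 'mention'.

Marco refused to say who Ayaan might mention ___ should hide the device on the desk before noon.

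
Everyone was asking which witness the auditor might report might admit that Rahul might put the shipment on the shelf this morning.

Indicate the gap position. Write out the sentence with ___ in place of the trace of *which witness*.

Everyone was asking which witness the auditor might report ___ might admit that Rahul might put the shipment on the shelf this morning.

Underlying clause: The auditor might report which witness might admit that Rahul might put the shipment on the shelf this morning.
The filler 'which witness' is interpreted as the subject of the clause embedded under 'report'. The gap is right after 'report'.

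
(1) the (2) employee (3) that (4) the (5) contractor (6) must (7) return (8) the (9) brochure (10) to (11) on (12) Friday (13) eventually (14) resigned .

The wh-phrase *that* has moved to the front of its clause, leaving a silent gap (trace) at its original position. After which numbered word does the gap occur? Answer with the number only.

'that' functions as the object of the preposition 'to' (recipient of 'return'). Wh-movement fronts it, leaving a gap right after 'to':
The employee that the contractor must return the brochure to ___ on Friday eventually resigned.
'to' is word 10.

10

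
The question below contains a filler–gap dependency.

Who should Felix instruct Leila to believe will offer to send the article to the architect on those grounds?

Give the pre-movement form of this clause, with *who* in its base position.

'who' is the subject of the clause embedded under 'believe'. Fronting leaves a gap immediately after 'believe':
Who should Felix instruct Leila to believe ___ will offer to send the article to the architect on those grounds?

Felix should instruct Leila to believe who will offer to send the article to the architect on those grounds.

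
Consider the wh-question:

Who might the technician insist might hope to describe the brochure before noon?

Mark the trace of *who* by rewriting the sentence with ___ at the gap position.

Before movement: The technician might insist who might hope to describe the brochure before noon.
'who' is the subject of the clause embedded under 'insist'. The gap is right after 'insist'.

Who might the technician insist ___ might hope to describe the brochure before noon?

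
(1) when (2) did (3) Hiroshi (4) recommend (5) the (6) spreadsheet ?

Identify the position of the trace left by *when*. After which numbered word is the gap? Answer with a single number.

6

Pre-movement form: Hiroshi did recommend the spreadsheet when.
'when' functions as the temporal adjunct. Fronting leaves a gap immediately after 'spreadsheet':
When did Hiroshi recommend the spreadsheet ___?
'spreadsheet' is word 6.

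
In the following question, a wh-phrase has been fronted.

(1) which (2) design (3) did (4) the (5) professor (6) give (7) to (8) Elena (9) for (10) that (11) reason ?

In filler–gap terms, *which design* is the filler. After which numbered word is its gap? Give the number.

Before movement: The professor did give which design to Elena for that reason.
The filler 'which design' is interpreted as the direct object of 'give'. It moves to the left edge, and the trace sits right after 'give':
Which design did the professor give ___ to Elena for that reason?
'give' is word 6.

6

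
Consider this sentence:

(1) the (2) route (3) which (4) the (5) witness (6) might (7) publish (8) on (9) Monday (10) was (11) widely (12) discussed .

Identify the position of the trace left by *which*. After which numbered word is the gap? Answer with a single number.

7

'which' is the direct object of 'publish'. Wh-movement fronts it, leaving a gap right after 'publish':
The route which the witness might publish ___ on Monday was widely discussed.
'publish' is word 7.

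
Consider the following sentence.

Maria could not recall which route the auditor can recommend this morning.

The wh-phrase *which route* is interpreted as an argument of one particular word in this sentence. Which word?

recommend

In situ: The auditor can recommend which route this morning.
'which route' is the direct object of 'recommend'. It moves to the left edge, and the trace sits right after 'recommend':
Maria could not recall which route the auditor can recommend ___ this morning.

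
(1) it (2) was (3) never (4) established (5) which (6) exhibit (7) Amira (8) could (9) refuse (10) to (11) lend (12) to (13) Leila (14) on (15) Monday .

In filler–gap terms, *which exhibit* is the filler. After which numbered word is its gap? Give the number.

11

Pre-movement form: Amira could refuse to lend which exhibit to Leila on Monday.
The filler 'which exhibit' is interpreted as the direct object of 'lend'. Wh-movement fronts it, leaving a gap right after 'lend':
It was never established which exhibit Amira could refuse to lend ___ to Leila on Monday.
'lend' is word 11.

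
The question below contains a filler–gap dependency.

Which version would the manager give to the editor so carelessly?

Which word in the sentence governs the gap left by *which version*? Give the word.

Before movement: The manager would give which version to the editor so carelessly.
'which version' functions as the direct object of 'give'. It moves to the left edge, and the trace sits right after 'give':
Which version would the manager give ___ to the editor so carelessly?

give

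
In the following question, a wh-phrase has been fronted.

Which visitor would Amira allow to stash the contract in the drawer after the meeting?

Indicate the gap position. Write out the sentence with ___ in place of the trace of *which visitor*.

Which visitor would Amira allow ___ to stash the contract in the drawer after the meeting?

In situ: Amira would allow which visitor to stash the contract in the drawer after the meeting.
'which visitor' functions as the direct object of 'allow'. The gap is right after 'allow'.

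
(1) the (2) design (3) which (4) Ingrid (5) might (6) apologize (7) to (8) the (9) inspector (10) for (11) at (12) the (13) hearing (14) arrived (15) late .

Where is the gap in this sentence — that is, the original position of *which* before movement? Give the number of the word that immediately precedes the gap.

10

'which' functions as the object of the preposition 'for'. Wh-movement fronts it, leaving a gap right after 'for':
The design which Ingrid might apologize to the inspector for ___ at the hearing arrived late.
'for' is word 10.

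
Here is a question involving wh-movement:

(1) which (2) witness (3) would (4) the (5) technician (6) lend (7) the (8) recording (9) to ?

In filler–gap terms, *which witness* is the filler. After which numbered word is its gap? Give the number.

9

In situ: The technician would lend the recording to which witness.
'which witness' functions as the object of the preposition 'to' (recipient of 'lend'). It moves to the left edge, and the trace sits right after 'to':
Which witness would the technician lend the recording to ___?
'to' is word 9.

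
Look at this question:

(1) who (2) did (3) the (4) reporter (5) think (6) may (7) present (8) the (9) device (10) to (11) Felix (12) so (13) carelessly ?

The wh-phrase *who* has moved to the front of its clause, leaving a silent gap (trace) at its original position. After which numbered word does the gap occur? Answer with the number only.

Before movement: The reporter did think who may present the device to Felix so carelessly.
The filler 'who' is interpreted as the subject of the clause embedded under 'think'. Wh-movement fronts it, leaving a gap right after 'think':
Who did the reporter think ___ may present the device to Felix so carelessly?
'think' is word 5.

5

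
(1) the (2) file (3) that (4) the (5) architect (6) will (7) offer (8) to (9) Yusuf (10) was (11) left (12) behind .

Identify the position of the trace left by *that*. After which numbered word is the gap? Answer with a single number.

7

'that' functions as the direct object of 'offer'. Wh-movement fronts it, leaving a gap right after 'offer':
The file that the architect will offer ___ to Yusuf was left behind.
'offer' is word 7.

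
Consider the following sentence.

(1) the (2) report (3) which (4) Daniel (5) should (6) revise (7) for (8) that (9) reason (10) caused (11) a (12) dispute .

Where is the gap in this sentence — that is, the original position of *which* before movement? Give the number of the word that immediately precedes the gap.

'which' functions as the direct object of 'revise'. Fronting leaves a gap immediately after 'revise':
The report which Daniel should revise ___ for that reason caused a dispute.
'revise' is word 6.

6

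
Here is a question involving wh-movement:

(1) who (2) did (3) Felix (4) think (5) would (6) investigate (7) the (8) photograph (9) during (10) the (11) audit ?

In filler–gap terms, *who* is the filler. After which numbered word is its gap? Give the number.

4

Underlying clause: Felix did think who would investigate the photograph during the audit.
'who' functions as the subject of the clause embedded under 'think'. It moves to the left edge, and the trace sits right after 'think':
Who did Felix think ___ would investigate the photograph during the audit?
'think' is word 4.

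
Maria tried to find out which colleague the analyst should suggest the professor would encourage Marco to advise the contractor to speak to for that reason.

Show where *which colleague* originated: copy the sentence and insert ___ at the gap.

Pre-movement form: The analyst should suggest the professor would encourage Marco to advise the contractor to speak to which colleague for that reason.
The filler 'which colleague' is interpreted as the object of the preposition 'to'. The gap is right after 'to'.

Maria tried to find out which colleague the analyst should suggest the professor would encourage Marco to advise the contractor to speak to ___ for that reason.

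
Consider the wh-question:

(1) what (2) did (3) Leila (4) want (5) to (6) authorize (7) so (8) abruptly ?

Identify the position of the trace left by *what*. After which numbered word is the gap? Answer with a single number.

In situ: Leila did want to authorize what so abruptly.
'what' is the direct object of 'authorize'. It moves to the left edge, and the trace sits right after 'authorize':
What did Leila want to authorize ___ so abruptly?
'authorize' is word 6.

6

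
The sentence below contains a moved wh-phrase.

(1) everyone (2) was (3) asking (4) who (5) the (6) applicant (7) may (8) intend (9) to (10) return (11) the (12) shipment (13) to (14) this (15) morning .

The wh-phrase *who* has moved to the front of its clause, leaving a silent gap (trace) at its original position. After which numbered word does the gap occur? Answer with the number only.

Underlying clause: The applicant may intend to return the shipment to who this morning.
'who' functions as the object of the preposition 'to' (recipient of 'return'). Wh-movement fronts it, leaving a gap right after 'to':
Everyone was asking who the applicant may intend to return the shipment to ___ this morning.
'to' is word 13.

13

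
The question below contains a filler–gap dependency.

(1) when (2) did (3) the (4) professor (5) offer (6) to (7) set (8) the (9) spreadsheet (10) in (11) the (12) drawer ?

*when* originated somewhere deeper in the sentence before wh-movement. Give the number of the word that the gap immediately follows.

Before movement: The professor did offer to set the spreadsheet in the drawer when.
'when' functions as the temporal adjunct. It moves to the left edge, and the trace sits right after 'drawer':
When did the professor offer to set the spreadsheet in the drawer ___?
'drawer' is word 12.

12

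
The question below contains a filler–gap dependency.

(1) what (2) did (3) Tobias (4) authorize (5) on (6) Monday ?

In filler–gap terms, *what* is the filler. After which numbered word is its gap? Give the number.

Pre-movement form: Tobias did authorize what on Monday.
'what' functions as the direct object of 'authorize'. It moves to the left edge, and the trace sits right after 'authorize':
What did Tobias authorize ___ on Monday?
'authorize' is word 4.

4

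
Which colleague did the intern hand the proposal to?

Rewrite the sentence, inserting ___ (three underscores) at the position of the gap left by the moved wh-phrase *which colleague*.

Which colleague did the intern hand the proposal to ___?

Underlying clause: The intern did hand the proposal to which colleague.
'which colleague' functions as the object of the preposition 'to' (recipient of 'hand'). The gap is right after 'to'.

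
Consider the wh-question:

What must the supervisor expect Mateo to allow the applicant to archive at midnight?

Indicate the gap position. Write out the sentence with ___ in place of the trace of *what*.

What must the supervisor expect Mateo to allow the applicant to archive ___ at midnight?

In situ: The supervisor must expect Mateo to allow the applicant to archive what at midnight.
'what' is the direct object of 'archive'. The gap is right after 'archive'.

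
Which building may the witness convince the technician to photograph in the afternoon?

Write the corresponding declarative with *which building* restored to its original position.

The filler 'which building' is interpreted as the direct object of 'photograph'. Wh-movement fronts it, leaving a gap right after 'photograph':
Which building may the witness convince the technician to photograph ___ in the afternoon?

The witness may convince the technician to photograph which building in the afternoon.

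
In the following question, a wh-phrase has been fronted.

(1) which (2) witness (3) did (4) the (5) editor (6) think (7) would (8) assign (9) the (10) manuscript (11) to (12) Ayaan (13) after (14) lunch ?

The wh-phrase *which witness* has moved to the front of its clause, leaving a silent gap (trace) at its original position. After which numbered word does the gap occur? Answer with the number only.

Before movement: The editor did think which witness would assign the manuscript to Ayaan after lunch.
The filler 'which witness' is interpreted as the subject of the clause embedded under 'think'. Wh-movement fronts it, leaving a gap right after 'think':
Which witness did the editor think ___ would assign the manuscript to Ayaan after lunch?
'think' is word 6.

6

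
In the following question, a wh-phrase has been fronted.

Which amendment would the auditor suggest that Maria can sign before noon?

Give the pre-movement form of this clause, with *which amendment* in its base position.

The auditor would suggest that Maria can sign which amendment before noon.

The filler 'which amendment' is interpreted as the direct object of 'sign'. Wh-movement fronts it, leaving a gap right after 'sign':
Which amendment would the auditor suggest that Maria can sign ___ before noon?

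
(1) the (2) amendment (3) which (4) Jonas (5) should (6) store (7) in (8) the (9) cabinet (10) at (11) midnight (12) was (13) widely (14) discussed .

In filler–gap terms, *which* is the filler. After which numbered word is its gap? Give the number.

'which' is the direct object of 'store'. Wh-movement fronts it, leaving a gap right after 'store':
The amendment which Jonas should store ___ in the cabinet at midnight was widely discussed.
'store' is word 6.

6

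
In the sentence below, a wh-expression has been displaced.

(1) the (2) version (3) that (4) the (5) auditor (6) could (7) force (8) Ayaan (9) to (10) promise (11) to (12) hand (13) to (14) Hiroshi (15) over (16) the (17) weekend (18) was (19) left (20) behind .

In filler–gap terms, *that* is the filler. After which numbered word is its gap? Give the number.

12

The filler 'that' is interpreted as the direct object of 'hand'. Fronting leaves a gap immediately after 'hand':
The version that the auditor could force Ayaan to promise to hand ___ to Hiroshi over the weekend was left behind.
'hand' is word 12.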